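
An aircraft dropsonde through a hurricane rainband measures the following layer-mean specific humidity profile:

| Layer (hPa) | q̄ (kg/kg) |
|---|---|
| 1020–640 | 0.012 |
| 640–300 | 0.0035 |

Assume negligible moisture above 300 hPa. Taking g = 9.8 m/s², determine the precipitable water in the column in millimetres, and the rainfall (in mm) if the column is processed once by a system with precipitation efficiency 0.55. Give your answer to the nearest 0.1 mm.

Precipitable water is the column-integrated vapour mass per unit area: PW = (1/g) Σ q̄ Δp, with q in kg/kg and Δp in Pa (1 kg/m² of water = 1 mm).
Layer 1020–640 hPa: Δp = 380 hPa = 38000 Pa, q̄ = 0.012 kg/kg → 0.012 × 38000 / 9.8 = 46.53 mm
Layer 640–300 hPa: Δp = 340 hPa = 34000 Pa, q̄ = 0.0035 kg/kg → 0.0035 × 34000 / 9.8 = 12.14 mm
PW = 46.53 + 12.14 = 58.67 ≈ 58.7 mm.
Rainfall = ε × PW = 0.55 × 58.7 = 32.3 mm.

PW ≈ 58.7 mm; rainfall ≈ 32.3 mm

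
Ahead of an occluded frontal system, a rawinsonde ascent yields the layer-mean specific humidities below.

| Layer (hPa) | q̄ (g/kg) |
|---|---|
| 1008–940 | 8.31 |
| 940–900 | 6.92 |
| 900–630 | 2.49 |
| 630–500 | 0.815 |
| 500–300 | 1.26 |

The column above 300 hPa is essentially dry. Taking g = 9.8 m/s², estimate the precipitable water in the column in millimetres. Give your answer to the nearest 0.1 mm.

PW ≈ 19.1 mm

Precipitable water is the column-integrated vapour mass per unit area: PW = (1/g) Σ q̄ Δp, with q in kg/kg and Δp in Pa (1 kg/m² of water = 1 mm).
Layer 1008–940 hPa: Δp = 68 hPa = 6800 Pa, q̄ = 0.00831 kg/kg → 0.00831 × 6800 / 9.8 = 5.77 mm
Layer 940–900 hPa: Δp = 40 hPa = 4000 Pa, q̄ = 0.00692 kg/kg → 0.00692 × 4000 / 9.8 = 2.82 mm
Layer 900–630 hPa: Δp = 270 hPa = 27000 Pa, q̄ = 0.00249 kg/kg → 0.00249 × 27000 / 9.8 = 6.86 mm
Layer 630–500 hPa: Δp = 130 hPa = 13000 Pa, q̄ = 0.000815 kg/kg → 0.000815 × 13000 / 9.8 = 1.08 mm
Layer 500–300 hPa: Δp = 200 hPa = 20000 Pa, q̄ = 0.00126 kg/kg → 0.00126 × 20000 / 9.8 = 2.57 mm
PW = 5.77 + 2.82 + 6.86 + 1.08 + 2.57 = 19.10 ≈ 19.1 mm.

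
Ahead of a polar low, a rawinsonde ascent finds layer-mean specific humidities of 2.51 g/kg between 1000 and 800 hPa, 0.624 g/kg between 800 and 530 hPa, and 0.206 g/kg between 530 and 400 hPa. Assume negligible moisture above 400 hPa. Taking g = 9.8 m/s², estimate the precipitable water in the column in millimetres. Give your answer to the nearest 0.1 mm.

Precipitable water is the column-integrated vapour mass per unit area: PW = (1/g) Σ q̄ Δp, with q in kg/kg and Δp in Pa (1 kg/m² of water = 1 mm).
Layer 1000–800 hPa: Δp = 200 hPa = 20000 Pa, q̄ = 0.00251 kg/kg → 0.00251 × 20000 / 9.8 = 5.12 mm
Layer 800–530 hPa: Δp = 270 hPa = 27000 Pa, q̄ = 0.000624 kg/kg → 0.000624 × 27000 / 9.8 = 1.72 mm
Layer 530–400 hPa: Δp = 130 hPa = 13000 Pa, q̄ = 0.000206 kg/kg → 0.000206 × 13000 / 9.8 = 0.27 mm
PW = 5.12 + 1.72 + 0.27 = 7.11 ≈ 7.1 mm.

PW ≈ 7.1 mm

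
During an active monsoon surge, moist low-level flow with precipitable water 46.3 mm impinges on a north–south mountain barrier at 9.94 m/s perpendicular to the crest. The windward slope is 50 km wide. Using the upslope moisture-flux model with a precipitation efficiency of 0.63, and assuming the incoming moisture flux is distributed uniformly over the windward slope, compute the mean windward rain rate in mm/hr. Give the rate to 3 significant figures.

R ≈ 20.9 mm/hr

Incoming column moisture flux per unit ridge length: F = V × PW = 9.94 × 46.3 = 460.222 mm·m/s.
Spread over the 50 km slope with efficiency ε = 0.63: R = ε·F/W = 0.63 × 460.222 / 50000 m = 5.799e-03 mm/s.
R = 5.799e-03 × 3600 = 20.9 mm/hr.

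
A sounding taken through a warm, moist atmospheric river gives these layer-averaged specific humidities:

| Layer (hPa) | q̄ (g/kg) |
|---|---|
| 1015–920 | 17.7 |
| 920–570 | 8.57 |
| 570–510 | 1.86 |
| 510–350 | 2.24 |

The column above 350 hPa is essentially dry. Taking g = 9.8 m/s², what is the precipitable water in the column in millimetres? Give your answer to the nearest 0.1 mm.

PW ≈ 52.6 mm

Precipitable water is the column-integrated vapour mass per unit area: PW = (1/g) Σ q̄ Δp, with q in kg/kg and Δp in Pa (1 kg/m² of water = 1 mm).
Layer 1015–920 hPa: Δp = 95 hPa = 9500 Pa, q̄ = 0.0177 kg/kg → 0.0177 × 9500 / 9.8 = 17.16 mm
Layer 920–570 hPa: Δp = 350 hPa = 35000 Pa, q̄ = 0.00857 kg/kg → 0.00857 × 35000 / 9.8 = 30.61 mm
Layer 570–510 hPa: Δp = 60 hPa = 6000 Pa, q̄ = 0.00186 kg/kg → 0.00186 × 6000 / 9.8 = 1.14 mm
Layer 510–350 hPa: Δp = 160 hPa = 16000 Pa, q̄ = 0.00224 kg/kg → 0.00224 × 16000 / 9.8 = 3.66 mm
PW = 17.16 + 30.61 + 1.14 + 3.66 = 52.57 ≈ 52.6 mm.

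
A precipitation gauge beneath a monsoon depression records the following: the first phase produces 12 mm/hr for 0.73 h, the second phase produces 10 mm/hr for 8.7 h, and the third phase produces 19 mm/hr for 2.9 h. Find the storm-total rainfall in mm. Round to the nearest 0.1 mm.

total ≈ 150.9 mm

Total = Σ Rᵢ Δtᵢ = 12 × 0.73 + 10 × 8.7 + 19 × 2.9
      = 8.76 + 87 + 55.1 = 150.9 mm.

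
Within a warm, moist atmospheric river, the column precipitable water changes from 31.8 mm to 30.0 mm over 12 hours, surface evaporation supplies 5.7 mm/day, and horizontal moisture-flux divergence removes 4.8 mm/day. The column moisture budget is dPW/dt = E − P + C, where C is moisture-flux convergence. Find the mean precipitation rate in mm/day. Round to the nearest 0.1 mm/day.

dPW/dt = (30.0 − 31.8) mm / (12/24 day) = -3.600 mm/day.
P = E + C − dPW/dt = 5.7 + (-4.8) − (-3.600) = 4.5 mm/day.

P ≈ 4.5 mm/day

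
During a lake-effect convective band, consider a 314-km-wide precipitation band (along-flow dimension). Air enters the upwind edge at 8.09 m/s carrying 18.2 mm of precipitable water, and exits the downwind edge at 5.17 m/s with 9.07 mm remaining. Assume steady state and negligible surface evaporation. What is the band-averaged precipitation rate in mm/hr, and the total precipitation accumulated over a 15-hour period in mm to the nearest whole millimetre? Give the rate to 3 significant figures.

Column moisture flux per unit crosswind length is F = V × PW.
Inflow: F_in = 8.09 × 18.2 = 147.238 mm·m/s
Outflow: F_out = 5.17 × 9.07 = 46.8919 mm·m/s
Steady-state rate R = (F_in − F_out)/L = (147.238 − 46.8919) / 314000 m = 3.196e-04 mm/s.
R = 3.196e-04 × 3600 = 1.15 mm/hr.
Over 15 h: total = 1.15 × 15 = 17.25 ≈ 17 mm.

R ≈ 1.15 mm/hr; total ≈ 17 mm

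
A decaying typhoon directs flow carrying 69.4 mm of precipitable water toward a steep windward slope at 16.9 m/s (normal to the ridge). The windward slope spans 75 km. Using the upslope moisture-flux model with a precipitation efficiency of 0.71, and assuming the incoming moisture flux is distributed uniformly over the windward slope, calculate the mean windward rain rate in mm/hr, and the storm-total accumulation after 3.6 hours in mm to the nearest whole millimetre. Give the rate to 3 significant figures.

R ≈ 40.0 mm/hr; total ≈ 144 mm

Incoming column moisture flux per unit ridge length: F = V × PW = 16.9 × 69.4 = 1172.86 mm·m/s.
Spread over the 75 km slope with efficiency ε = 0.71: R = ε·F/W = 0.71 × 1172.86 / 75000 m = 1.110e-02 mm/s.
R = 1.110e-02 × 3600 = 40.0 mm/hr.
Over 3.6 h: total = 40.0 × 3.6 = 144 mm.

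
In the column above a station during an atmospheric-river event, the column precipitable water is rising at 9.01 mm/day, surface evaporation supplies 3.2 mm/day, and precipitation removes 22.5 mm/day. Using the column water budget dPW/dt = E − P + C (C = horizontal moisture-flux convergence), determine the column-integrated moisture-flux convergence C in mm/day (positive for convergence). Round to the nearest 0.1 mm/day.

C ≈ 28.3 mm/day

dPW/dt = +9.01 mm/day.
C = dPW/dt − E + P = (+9.01) − 3.2 + 22.5 = 28.3 mm/day.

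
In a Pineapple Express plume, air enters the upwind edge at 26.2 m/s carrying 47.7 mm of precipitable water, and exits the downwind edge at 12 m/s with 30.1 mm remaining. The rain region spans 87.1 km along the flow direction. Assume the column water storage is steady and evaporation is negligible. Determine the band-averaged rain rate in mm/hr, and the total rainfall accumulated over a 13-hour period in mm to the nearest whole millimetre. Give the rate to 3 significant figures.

Column moisture flux per unit crosswind length is F = V × PW.
Inflow: F_in = 26.2 × 47.7 = 1249.74 mm·m/s
Outflow: F_out = 12 × 30.1 = 361.2 mm·m/s
Steady-state rate R = (F_in − F_out)/L = (1249.74 − 361.2) / 87100 m = 1.020e-02 mm/s.
R = 1.020e-02 × 3600 = 36.7 mm/hr.
Over 13 h: total = 36.7 × 13 = 477.1 ≈ 477 mm.

R ≈ 36.7 mm/hr; total ≈ 477 mm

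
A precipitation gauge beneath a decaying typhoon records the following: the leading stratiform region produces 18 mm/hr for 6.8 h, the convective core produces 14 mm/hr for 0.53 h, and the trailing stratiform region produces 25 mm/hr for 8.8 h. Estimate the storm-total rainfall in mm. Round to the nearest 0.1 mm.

Total = Σ Rᵢ Δtᵢ = 18 × 6.8 + 14 × 0.53 + 25 × 8.8
      = 122.4 + 7.42 + 220 = 349.8 mm.

total ≈ 349.8 mm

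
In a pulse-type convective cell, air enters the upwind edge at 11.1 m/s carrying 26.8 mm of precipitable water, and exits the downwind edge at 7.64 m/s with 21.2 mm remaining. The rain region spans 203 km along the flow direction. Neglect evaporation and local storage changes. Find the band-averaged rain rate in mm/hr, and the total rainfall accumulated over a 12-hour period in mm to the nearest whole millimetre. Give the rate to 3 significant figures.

Column moisture flux per unit crosswind length is F = V × PW.
Inflow: F_in = 11.1 × 26.8 = 297.48 mm·m/s
Outflow: F_out = 7.64 × 21.2 = 161.968 mm·m/s
Steady-state rate R = (F_in − F_out)/L = (297.48 − 161.968) / 203000 m = 6.675e-04 mm/s.
R = 6.675e-04 × 3600 = 2.40 mm/hr.
Over 12 h: total = 2.40 × 12 = 28.8 ≈ 29 mm.

R ≈ 2.40 mm/hr; total ≈ 29 mm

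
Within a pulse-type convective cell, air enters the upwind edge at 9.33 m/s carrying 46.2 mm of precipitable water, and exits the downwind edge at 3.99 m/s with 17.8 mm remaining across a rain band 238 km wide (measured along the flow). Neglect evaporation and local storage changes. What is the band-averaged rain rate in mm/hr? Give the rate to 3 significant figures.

Column moisture flux per unit crosswind length is F = V × PW.
Inflow: F_in = 9.33 × 46.2 = 431.046 mm·m/s
Outflow: F_out = 3.99 × 17.8 = 71.022 mm·m/s
Steady-state rate R = (F_in − F_out)/L = (431.046 − 71.022) / 238000 m = 1.513e-03 mm/s.
R = 1.513e-03 × 3600 = 5.45 mm/hr.

R ≈ 5.45 mm/hr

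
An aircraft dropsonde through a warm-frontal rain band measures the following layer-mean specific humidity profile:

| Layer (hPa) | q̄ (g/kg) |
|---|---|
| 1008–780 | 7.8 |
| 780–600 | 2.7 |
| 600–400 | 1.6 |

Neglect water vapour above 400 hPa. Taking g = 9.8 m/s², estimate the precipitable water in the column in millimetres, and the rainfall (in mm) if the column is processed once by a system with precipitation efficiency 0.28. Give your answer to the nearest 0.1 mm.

PW ≈ 26.4 mm; rainfall ≈ 7.4 mm

Precipitable water is the column-integrated vapour mass per unit area: PW = (1/g) Σ q̄ Δp, with q in kg/kg and Δp in Pa (1 kg/m² of water = 1 mm).
Layer 1008–780 hPa: Δp = 228 hPa = 22800 Pa, q̄ = 0.0078 kg/kg → 0.0078 × 22800 / 9.8 = 18.15 mm
Layer 780–600 hPa: Δp = 180 hPa = 18000 Pa, q̄ = 0.0027 kg/kg → 0.0027 × 18000 / 9.8 = 4.96 mm
Layer 600–400 hPa: Δp = 200 hPa = 20000 Pa, q̄ = 0.0016 kg/kg → 0.0016 × 20000 / 9.8 = 3.27 mm
PW = 18.15 + 4.96 + 3.27 = 26.38 ≈ 26.4 mm.
Rainfall = ε × PW = 0.28 × 26.4 = 7.4 mm.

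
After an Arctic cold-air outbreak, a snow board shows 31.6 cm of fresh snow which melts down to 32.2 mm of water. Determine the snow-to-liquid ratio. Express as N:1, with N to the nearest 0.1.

Ratio = snow depth / SWE = 316 mm / 32.2 mm = 9.8, i.e. 9.8:1.

ratio ≈ 9.8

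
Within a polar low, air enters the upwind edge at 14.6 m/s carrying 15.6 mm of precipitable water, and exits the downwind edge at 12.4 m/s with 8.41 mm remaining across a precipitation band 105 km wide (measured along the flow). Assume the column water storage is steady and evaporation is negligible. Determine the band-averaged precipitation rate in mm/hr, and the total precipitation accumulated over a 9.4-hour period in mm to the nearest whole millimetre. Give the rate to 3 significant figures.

R ≈ 4.23 mm/hr; total ≈ 40 mm

Column moisture flux per unit crosswind length is F = V × PW.
Inflow: F_in = 14.6 × 15.6 = 227.76 mm·m/s
Outflow: F_out = 12.4 × 8.41 = 104.284 mm·m/s
Steady-state rate R = (F_in − F_out)/L = (227.76 − 104.284) / 105000 m = 1.176e-03 mm/s.
R = 1.176e-03 × 3600 = 4.23 mm/hr.
Over 9.4 h: total = 4.23 × 9.4 = 39.762 ≈ 40 mm.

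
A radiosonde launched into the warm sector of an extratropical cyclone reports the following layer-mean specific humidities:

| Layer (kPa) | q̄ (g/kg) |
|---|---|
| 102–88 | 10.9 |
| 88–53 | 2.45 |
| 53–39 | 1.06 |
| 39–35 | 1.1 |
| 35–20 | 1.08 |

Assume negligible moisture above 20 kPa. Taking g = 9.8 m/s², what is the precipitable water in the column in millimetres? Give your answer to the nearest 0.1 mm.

Precipitable water is the column-integrated vapour mass per unit area: PW = (1/g) Σ q̄ Δp, with q in kg/kg and Δp in Pa (1 kg/m² of water = 1 mm).
Layer 102–88 kPa: Δp = 140 hPa = 14000 Pa, q̄ = 0.0109 kg/kg → 0.0109 × 14000 / 9.8 = 15.57 mm
Layer 88–53 kPa: Δp = 350 hPa = 35000 Pa, q̄ = 0.00245 kg/kg → 0.00245 × 35000 / 9.8 = 8.75 mm
Layer 53–39 kPa: Δp = 140 hPa = 14000 Pa, q̄ = 0.00106 kg/kg → 0.00106 × 14000 / 9.8 = 1.51 mm
Layer 39–35 kPa: Δp = 40 hPa = 4000 Pa, q̄ = 0.0011 kg/kg → 0.0011 × 4000 / 9.8 = 0.45 mm
Layer 35–20 kPa: Δp = 150 hPa = 15000 Pa, q̄ = 0.00108 kg/kg → 0.00108 × 15000 / 9.8 = 1.65 mm
PW = 15.57 + 8.75 + 1.51 + 0.45 + 1.65 = 27.93 ≈ 27.9 mm.

PW ≈ 27.9 mm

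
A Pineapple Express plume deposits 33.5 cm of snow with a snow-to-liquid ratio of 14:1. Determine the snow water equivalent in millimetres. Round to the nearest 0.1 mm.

SWE = snow depth / ratio = 33.5 cm / 14 = 2.393 cm = 23.9 mm.

SWE ≈ 23.9 mm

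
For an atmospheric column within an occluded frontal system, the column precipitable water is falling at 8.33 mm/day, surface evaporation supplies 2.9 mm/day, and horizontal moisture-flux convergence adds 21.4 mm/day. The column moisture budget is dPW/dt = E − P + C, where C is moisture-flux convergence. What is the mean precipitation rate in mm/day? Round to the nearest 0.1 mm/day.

dPW/dt = -8.33 mm/day.
P = E + C − dPW/dt = 2.9 + (21.4) − (-8.33) = 32.6 mm/day.

P ≈ 32.6 mm/day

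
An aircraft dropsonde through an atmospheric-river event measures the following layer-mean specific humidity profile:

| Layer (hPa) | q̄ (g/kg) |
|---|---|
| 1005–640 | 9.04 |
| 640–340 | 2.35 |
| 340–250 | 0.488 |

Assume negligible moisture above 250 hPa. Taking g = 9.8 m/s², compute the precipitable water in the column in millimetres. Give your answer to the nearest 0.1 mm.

Precipitable water is the column-integrated vapour mass per unit area: PW = (1/g) Σ q̄ Δp, with q in kg/kg and Δp in Pa (1 kg/m² of water = 1 mm).
Layer 1005–640 hPa: Δp = 365 hPa = 36500 Pa, q̄ = 0.00904 kg/kg → 0.00904 × 36500 / 9.8 = 33.67 mm
Layer 640–340 hPa: Δp = 300 hPa = 30000 Pa, q̄ = 0.00235 kg/kg → 0.00235 × 30000 / 9.8 = 7.19 mm
Layer 340–250 hPa: Δp = 90 hPa = 9000 Pa, q̄ = 0.000488 kg/kg → 0.000488 × 9000 / 9.8 = 0.45 mm
PW = 33.67 + 7.19 + 0.45 = 41.31 ≈ 41.3 mm.

PW ≈ 41.3 mm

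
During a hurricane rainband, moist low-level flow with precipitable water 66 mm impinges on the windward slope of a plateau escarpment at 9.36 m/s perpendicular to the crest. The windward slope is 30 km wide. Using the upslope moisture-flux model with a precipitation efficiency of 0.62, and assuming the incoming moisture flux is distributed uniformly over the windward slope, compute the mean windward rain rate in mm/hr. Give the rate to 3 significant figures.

Incoming column moisture flux per unit ridge length: F = V × PW = 9.36 × 66 = 617.76 mm·m/s.
Spread over the 30 km slope with efficiency ε = 0.62: R = ε·F/W = 0.62 × 617.76 / 30000 m = 1.277e-02 mm/s.
R = 1.277e-02 × 3600 = 46.0 mm/hr.

R ≈ 46.0 mm/hr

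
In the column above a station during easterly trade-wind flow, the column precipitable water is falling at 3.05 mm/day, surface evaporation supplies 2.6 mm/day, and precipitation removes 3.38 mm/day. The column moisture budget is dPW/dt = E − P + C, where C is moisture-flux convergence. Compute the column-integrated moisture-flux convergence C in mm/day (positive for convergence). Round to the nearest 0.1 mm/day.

C ≈ -2.3 mm/day

dPW/dt = -3.05 mm/day.
C = dPW/dt − E + P = (-3.05) − 2.6 + 3.38 = -2.3 mm/day.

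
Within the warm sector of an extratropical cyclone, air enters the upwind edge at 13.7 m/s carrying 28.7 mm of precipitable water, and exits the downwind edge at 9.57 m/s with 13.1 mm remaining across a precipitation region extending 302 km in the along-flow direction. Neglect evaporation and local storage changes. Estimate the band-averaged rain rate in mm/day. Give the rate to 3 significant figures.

R ≈ 76.6 mm/day

Column moisture flux per unit crosswind length is F = V × PW.
Inflow: F_in = 13.7 × 28.7 = 393.19 mm·m/s
Outflow: F_out = 9.57 × 13.1 = 125.367 mm·m/s
Steady-state rate R = (F_in − F_out)/L = (393.19 − 125.367) / 302000 m = 8.868e-04 mm/s.
R = 8.868e-04 × 3600 × 24 = 76.6 mm/day.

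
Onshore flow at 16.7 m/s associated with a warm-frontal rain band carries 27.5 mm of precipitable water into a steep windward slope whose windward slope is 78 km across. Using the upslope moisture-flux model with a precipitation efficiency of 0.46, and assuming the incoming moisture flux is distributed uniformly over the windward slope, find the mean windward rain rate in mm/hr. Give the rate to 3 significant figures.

Incoming column moisture flux per unit ridge length: F = V × PW = 16.7 × 27.5 = 459.25 mm·m/s.
Spread over the 78 km slope with efficiency ε = 0.46: R = ε·F/W = 0.46 × 459.25 / 78000 m = 2.708e-03 mm/s.
R = 2.708e-03 × 3600 = 9.75 mm/hr.

R ≈ 9.75 mm/hr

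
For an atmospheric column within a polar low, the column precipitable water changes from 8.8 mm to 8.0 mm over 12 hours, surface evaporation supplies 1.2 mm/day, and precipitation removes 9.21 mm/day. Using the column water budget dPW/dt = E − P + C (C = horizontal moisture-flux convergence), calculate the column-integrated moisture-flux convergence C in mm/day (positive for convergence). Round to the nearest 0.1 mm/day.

C ≈ 6.4 mm/day

dPW/dt = (8.0 − 8.8) mm / (12/24 day) = -1.600 mm/day.
C = dPW/dt − E + P = (-1.600) − 1.2 + 9.21 = 6.4 mm/day.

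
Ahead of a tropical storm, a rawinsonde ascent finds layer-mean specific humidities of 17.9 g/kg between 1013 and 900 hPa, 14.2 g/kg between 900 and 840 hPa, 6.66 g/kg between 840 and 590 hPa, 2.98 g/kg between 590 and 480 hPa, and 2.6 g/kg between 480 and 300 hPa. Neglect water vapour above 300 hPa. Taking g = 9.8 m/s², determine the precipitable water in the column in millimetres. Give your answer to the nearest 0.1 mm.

PW ≈ 54.4 mm

Precipitable water is the column-integrated vapour mass per unit area: PW = (1/g) Σ q̄ Δp, with q in kg/kg and Δp in Pa (1 kg/m² of water = 1 mm).
Layer 1013–900 hPa: Δp = 113 hPa = 11300 Pa, q̄ = 0.0179 kg/kg → 0.0179 × 11300 / 9.8 = 20.64 mm
Layer 900–840 hPa: Δp = 60 hPa = 6000 Pa, q̄ = 0.0142 kg/kg → 0.0142 × 6000 / 9.8 = 8.69 mm
Layer 840–590 hPa: Δp = 250 hPa = 25000 Pa, q̄ = 0.00666 kg/kg → 0.00666 × 25000 / 9.8 = 16.99 mm
Layer 590–480 hPa: Δp = 110 hPa = 11000 Pa, q̄ = 0.00298 kg/kg → 0.00298 × 11000 / 9.8 = 3.34 mm
Layer 480–300 hPa: Δp = 180 hPa = 18000 Pa, q̄ = 0.0026 kg/kg → 0.0026 × 18000 / 9.8 = 4.78 mm
PW = 20.64 + 8.69 + 16.99 + 3.34 + 4.78 = 54.44 ≈ 54.4 mm.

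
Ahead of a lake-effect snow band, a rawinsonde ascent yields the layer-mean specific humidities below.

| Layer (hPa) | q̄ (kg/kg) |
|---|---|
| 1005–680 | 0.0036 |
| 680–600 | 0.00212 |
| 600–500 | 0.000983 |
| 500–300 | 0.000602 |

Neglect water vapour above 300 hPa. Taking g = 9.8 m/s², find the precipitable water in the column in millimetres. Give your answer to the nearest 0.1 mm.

PW ≈ 15.9 mm

Precipitable water is the column-integrated vapour mass per unit area: PW = (1/g) Σ q̄ Δp, with q in kg/kg and Δp in Pa (1 kg/m² of water = 1 mm).
Layer 1005–680 hPa: Δp = 325 hPa = 32500 Pa, q̄ = 0.0036 kg/kg → 0.0036 × 32500 / 9.8 = 11.94 mm
Layer 680–600 hPa: Δp = 80 hPa = 8000 Pa, q̄ = 0.00212 kg/kg → 0.00212 × 8000 / 9.8 = 1.73 mm
Layer 600–500 hPa: Δp = 100 hPa = 10000 Pa, q̄ = 0.000983 kg/kg → 0.000983 × 10000 / 9.8 = 1.00 mm
Layer 500–300 hPa: Δp = 200 hPa = 20000 Pa, q̄ = 0.000602 kg/kg → 0.000602 × 20000 / 9.8 = 1.23 mm
PW = 11.94 + 1.73 + 1.00 + 1.23 = 15.90 ≈ 15.9 mm.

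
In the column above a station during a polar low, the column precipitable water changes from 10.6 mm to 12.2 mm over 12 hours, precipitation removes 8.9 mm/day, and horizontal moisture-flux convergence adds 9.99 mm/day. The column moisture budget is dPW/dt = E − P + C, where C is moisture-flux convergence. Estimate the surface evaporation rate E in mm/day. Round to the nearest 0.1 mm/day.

E ≈ 2.1 mm/day

dPW/dt = (12.2 − 10.6) mm / (12/24 day) = +3.200 mm/day.
E = dPW/dt + P − C = (+3.200) + 8.9 − (9.99) = 2.1 mm/day.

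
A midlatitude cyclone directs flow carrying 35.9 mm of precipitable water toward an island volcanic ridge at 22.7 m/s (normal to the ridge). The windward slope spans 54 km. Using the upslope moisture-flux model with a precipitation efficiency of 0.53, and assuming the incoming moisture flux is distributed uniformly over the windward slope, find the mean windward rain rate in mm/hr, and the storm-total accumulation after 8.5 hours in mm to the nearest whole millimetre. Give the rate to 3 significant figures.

R ≈ 28.8 mm/hr; total ≈ 245 mm

Incoming column moisture flux per unit ridge length: F = V × PW = 22.7 × 35.9 = 814.93 mm·m/s.
Spread over the 54 km slope with efficiency ε = 0.53: R = ε·F/W = 0.53 × 814.93 / 54000 m = 7.998e-03 mm/s.
R = 7.998e-03 × 3600 = 28.8 mm/hr.
Over 8.5 h: total = 28.8 × 8.5 = 244.8 ≈ 245 mm.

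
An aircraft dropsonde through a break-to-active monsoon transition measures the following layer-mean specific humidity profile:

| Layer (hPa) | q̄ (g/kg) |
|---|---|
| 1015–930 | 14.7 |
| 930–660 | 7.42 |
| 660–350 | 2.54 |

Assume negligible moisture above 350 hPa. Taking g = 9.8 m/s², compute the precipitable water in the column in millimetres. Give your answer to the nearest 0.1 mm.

PW ≈ 41.2 mm

Precipitable water is the column-integrated vapour mass per unit area: PW = (1/g) Σ q̄ Δp, with q in kg/kg and Δp in Pa (1 kg/m² of water = 1 mm).
Layer 1015–930 hPa: Δp = 85 hPa = 8500 Pa, q̄ = 0.0147 kg/kg → 0.0147 × 8500 / 9.8 = 12.75 mm
Layer 930–660 hPa: Δp = 270 hPa = 27000 Pa, q̄ = 0.00742 kg/kg → 0.00742 × 27000 / 9.8 = 20.44 mm
Layer 660–350 hPa: Δp = 310 hPa = 31000 Pa, q̄ = 0.00254 kg/kg → 0.00254 × 31000 / 9.8 = 8.03 mm
PW = 12.75 + 20.44 + 8.03 = 41.22 ≈ 41.2 mm.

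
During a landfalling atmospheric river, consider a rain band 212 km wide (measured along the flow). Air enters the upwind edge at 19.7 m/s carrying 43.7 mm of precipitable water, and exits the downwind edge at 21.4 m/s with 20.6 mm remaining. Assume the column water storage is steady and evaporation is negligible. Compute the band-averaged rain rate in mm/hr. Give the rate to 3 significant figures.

R ≈ 7.13 mm/hr

Column moisture flux per unit crosswind length is F = V × PW.
Inflow: F_in = 19.7 × 43.7 = 860.89 mm·m/s
Outflow: F_out = 21.4 × 20.6 = 440.84 mm·m/s
Steady-state rate R = (F_in − F_out)/L = (860.89 − 440.84) / 212000 m = 1.981e-03 mm/s.
R = 1.981e-03 × 3600 = 7.13 mm/hr.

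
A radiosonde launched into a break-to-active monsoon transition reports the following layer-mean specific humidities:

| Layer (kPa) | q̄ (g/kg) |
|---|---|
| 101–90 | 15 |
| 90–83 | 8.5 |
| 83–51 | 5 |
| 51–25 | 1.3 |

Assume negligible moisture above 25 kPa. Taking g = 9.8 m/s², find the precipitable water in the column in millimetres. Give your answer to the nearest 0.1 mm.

Precipitable water is the column-integrated vapour mass per unit area: PW = (1/g) Σ q̄ Δp, with q in kg/kg and Δp in Pa (1 kg/m² of water = 1 mm).
Layer 101–90 kPa: Δp = 110 hPa = 11000 Pa, q̄ = 0.015 kg/kg → 0.015 × 11000 / 9.8 = 16.84 mm
Layer 90–83 kPa: Δp = 70 hPa = 7000 Pa, q̄ = 0.0085 kg/kg → 0.0085 × 7000 / 9.8 = 6.07 mm
Layer 83–51 kPa: Δp = 320 hPa = 32000 Pa, q̄ = 0.005 kg/kg → 0.005 × 32000 / 9.8 = 16.33 mm
Layer 51–25 kPa: Δp = 260 hPa = 26000 Pa, q̄ = 0.0013 kg/kg → 0.0013 × 26000 / 9.8 = 3.45 mm
PW = 16.84 + 6.07 + 16.33 + 3.45 = 42.69 ≈ 42.7 mm.

PW ≈ 42.7 mm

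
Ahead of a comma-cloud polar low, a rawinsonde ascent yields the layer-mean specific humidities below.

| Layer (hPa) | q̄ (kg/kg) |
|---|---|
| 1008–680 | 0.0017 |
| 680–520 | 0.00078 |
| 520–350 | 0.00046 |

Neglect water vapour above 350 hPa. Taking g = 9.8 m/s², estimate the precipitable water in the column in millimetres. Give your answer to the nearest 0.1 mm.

Precipitable water is the column-integrated vapour mass per unit area: PW = (1/g) Σ q̄ Δp, with q in kg/kg and Δp in Pa (1 kg/m² of water = 1 mm).
Layer 1008–680 hPa: Δp = 328 hPa = 32800 Pa, q̄ = 0.0017 kg/kg → 0.0017 × 32800 / 9.8 = 5.69 mm
Layer 680–520 hPa: Δp = 160 hPa = 16000 Pa, q̄ = 0.00078 kg/kg → 0.00078 × 16000 / 9.8 = 1.27 mm
Layer 520–350 hPa: Δp = 170 hPa = 17000 Pa, q̄ = 0.00046 kg/kg → 0.00046 × 17000 / 9.8 = 0.80 mm
PW = 5.69 + 1.27 + 0.80 = 7.76 ≈ 7.8 mm.

PW ≈ 7.8 mm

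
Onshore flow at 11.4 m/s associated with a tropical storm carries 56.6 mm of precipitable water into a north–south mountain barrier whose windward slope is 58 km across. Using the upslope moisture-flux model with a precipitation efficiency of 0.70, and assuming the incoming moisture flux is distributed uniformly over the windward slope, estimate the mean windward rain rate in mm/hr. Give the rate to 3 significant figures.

Incoming column moisture flux per unit ridge length: F = V × PW = 11.4 × 56.6 = 645.24 mm·m/s.
Spread over the 58 km slope with efficiency ε = 0.70: R = ε·F/W = 0.70 × 645.24 / 58000 m = 7.787e-03 mm/s.
R = 7.787e-03 × 3600 = 28.0 mm/hr.

R ≈ 28.0 mm/hr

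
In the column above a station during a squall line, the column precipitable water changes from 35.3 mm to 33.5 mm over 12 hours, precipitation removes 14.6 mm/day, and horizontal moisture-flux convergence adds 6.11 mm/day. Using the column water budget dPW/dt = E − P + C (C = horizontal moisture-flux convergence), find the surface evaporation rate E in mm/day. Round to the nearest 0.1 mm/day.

E ≈ 4.9 mm/day

dPW/dt = (33.5 − 35.3) mm / (12/24 day) = -3.600 mm/day.
E = dPW/dt + P − C = (-3.600) + 14.6 − (6.11) = 4.9 mm/day.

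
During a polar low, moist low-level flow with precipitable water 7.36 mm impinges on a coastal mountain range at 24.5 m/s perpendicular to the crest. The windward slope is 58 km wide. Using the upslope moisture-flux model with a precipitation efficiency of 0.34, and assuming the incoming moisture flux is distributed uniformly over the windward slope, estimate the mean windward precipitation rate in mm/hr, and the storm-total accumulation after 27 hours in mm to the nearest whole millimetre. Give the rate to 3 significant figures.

R ≈ 3.81 mm/hr; total ≈ 103 mm

Incoming column moisture flux per unit ridge length: F = V × PW = 24.5 × 7.36 = 180.32 mm·m/s.
Spread over the 58 km slope with efficiency ε = 0.34: R = ε·F/W = 0.34 × 180.32 / 58000 m = 1.057e-03 mm/s.
R = 1.057e-03 × 3600 = 3.81 mm/hr.
Over 27 h: total = 3.81 × 27 = 102.87 ≈ 103 mm.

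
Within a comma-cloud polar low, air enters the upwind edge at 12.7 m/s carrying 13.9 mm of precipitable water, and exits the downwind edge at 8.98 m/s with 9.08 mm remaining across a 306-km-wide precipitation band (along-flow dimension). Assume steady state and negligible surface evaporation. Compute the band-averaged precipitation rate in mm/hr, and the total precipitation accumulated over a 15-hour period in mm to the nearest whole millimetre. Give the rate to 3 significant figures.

Column moisture flux per unit crosswind length is F = V × PW.
Inflow: F_in = 12.7 × 13.9 = 176.53 mm·m/s
Outflow: F_out = 8.98 × 9.08 = 81.5384 mm·m/s
Steady-state rate R = (F_in − F_out)/L = (176.53 − 81.5384) / 306000 m = 3.104e-04 mm/s.
R = 3.104e-04 × 3600 = 1.12 mm/hr.
Over 15 h: total = 1.12 × 15 = 16.8 ≈ 17 mm.

R ≈ 1.12 mm/hr; total ≈ 17 mm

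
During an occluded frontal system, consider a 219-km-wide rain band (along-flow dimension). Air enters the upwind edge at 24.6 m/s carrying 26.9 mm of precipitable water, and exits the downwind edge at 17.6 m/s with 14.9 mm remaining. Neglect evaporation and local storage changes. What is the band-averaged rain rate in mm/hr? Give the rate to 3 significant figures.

R ≈ 6.57 mm/hr

Column moisture flux per unit crosswind length is F = V × PW.
Inflow: F_in = 24.6 × 26.9 = 661.74 mm·m/s
Outflow: F_out = 17.6 × 14.9 = 262.24 mm·m/s
Steady-state rate R = (F_in − F_out)/L = (661.74 − 262.24) / 219000 m = 1.824e-03 mm/s.
R = 1.824e-03 × 3600 = 6.57 mm/hr.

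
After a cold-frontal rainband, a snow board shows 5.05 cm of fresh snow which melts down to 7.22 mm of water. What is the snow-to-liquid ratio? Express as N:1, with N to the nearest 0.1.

ratio ≈ 7.0

Ratio = snow depth / SWE = 50.5 mm / 7.22 mm = 7.0, i.e. 7.0:1.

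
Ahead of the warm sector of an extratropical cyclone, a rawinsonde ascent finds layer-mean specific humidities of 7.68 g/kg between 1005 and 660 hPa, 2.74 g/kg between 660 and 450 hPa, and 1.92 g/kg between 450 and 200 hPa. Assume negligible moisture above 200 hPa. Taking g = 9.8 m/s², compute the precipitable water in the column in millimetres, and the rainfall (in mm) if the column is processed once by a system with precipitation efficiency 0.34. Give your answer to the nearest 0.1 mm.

Precipitable water is the column-integrated vapour mass per unit area: PW = (1/g) Σ q̄ Δp, with q in kg/kg and Δp in Pa (1 kg/m² of water = 1 mm).
Layer 1005–660 hPa: Δp = 345 hPa = 34500 Pa, q̄ = 0.00768 kg/kg → 0.00768 × 34500 / 9.8 = 27.04 mm
Layer 660–450 hPa: Δp = 210 hPa = 21000 Pa, q̄ = 0.00274 kg/kg → 0.00274 × 21000 / 9.8 = 5.87 mm
Layer 450–200 hPa: Δp = 250 hPa = 25000 Pa, q̄ = 0.00192 kg/kg → 0.00192 × 25000 / 9.8 = 4.90 mm
PW = 27.04 + 5.87 + 4.90 = 37.81 ≈ 37.8 mm.
Rainfall = ε × PW = 0.34 × 37.8 = 12.9 mm.

PW ≈ 37.8 mm; rainfall ≈ 12.9 mm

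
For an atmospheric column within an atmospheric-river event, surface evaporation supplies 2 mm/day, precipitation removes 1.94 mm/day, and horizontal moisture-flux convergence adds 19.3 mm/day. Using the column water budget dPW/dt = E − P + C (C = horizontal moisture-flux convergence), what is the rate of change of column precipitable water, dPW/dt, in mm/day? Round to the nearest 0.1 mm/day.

dPW/dt = E − P + C = 2 − 1.94 + (19.3) = 19.4 mm/day.

dPW/dt ≈ 19.4 mm/day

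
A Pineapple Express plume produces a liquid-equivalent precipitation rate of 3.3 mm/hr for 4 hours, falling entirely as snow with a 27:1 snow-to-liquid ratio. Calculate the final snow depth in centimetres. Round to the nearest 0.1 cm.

snow depth ≈ 35.6 cm

Liquid-equivalent depth = 3.3 × 4 = 13.2 mm.
Snow depth = 13.2 mm × 27 = 356.4 mm = 35.6 cm.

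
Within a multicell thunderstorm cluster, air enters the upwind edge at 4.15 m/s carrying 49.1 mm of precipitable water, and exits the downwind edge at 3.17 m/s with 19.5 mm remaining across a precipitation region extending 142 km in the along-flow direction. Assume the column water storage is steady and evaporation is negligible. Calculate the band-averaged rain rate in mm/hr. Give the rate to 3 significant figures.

R ≈ 3.60 mm/hr

Column moisture flux per unit crosswind length is F = V × PW.
Inflow: F_in = 4.15 × 49.1 = 203.765 mm·m/s
Outflow: F_out = 3.17 × 19.5 = 61.815 mm·m/s
Steady-state rate R = (F_in − F_out)/L = (203.765 − 61.815) / 142000 m = 9.996e-04 mm/s.
R = 9.996e-04 × 3600 = 3.60 mm/hr.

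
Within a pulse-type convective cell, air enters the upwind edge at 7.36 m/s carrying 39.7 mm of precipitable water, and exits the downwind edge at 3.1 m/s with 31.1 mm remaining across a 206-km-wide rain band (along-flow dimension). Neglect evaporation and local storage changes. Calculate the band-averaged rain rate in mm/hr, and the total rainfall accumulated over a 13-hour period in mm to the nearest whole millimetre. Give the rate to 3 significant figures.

Column moisture flux per unit crosswind length is F = V × PW.
Inflow: F_in = 7.36 × 39.7 = 292.192 mm·m/s
Outflow: F_out = 3.1 × 31.1 = 96.41 mm·m/s
Steady-state rate R = (F_in − F_out)/L = (292.192 − 96.41) / 206000 m = 9.504e-04 mm/s.
R = 9.504e-04 × 3600 = 3.42 mm/hr.
Over 13 h: total = 3.42 × 13 = 44.46 ≈ 44 mm.

R ≈ 3.42 mm/hr; total ≈ 44 mm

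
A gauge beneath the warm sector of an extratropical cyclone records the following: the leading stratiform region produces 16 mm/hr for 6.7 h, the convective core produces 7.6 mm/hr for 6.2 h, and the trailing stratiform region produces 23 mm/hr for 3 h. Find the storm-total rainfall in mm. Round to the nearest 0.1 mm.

Total = Σ Rᵢ Δtᵢ = 16 × 6.7 + 7.6 × 6.2 + 23 × 3
      = 107.2 + 47.12 + 69 = 223.3 mm.

total ≈ 223.3 mm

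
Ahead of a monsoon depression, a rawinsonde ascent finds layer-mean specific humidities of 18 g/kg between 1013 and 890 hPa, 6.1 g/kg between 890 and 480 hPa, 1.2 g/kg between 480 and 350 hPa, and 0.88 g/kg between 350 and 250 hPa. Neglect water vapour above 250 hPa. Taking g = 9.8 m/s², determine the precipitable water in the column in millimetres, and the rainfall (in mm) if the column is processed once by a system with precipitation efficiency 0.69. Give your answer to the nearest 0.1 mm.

Precipitable water is the column-integrated vapour mass per unit area: PW = (1/g) Σ q̄ Δp, with q in kg/kg and Δp in Pa (1 kg/m² of water = 1 mm).
Layer 1013–890 hPa: Δp = 123 hPa = 12300 Pa, q̄ = 0.018 kg/kg → 0.018 × 12300 / 9.8 = 22.59 mm
Layer 890–480 hPa: Δp = 410 hPa = 41000 Pa, q̄ = 0.0061 kg/kg → 0.0061 × 41000 / 9.8 = 25.52 mm
Layer 480–350 hPa: Δp = 130 hPa = 13000 Pa, q̄ = 0.0012 kg/kg → 0.0012 × 13000 / 9.8 = 1.59 mm
Layer 350–250 hPa: Δp = 100 hPa = 10000 Pa, q̄ = 0.00088 kg/kg → 0.00088 × 10000 / 9.8 = 0.90 mm
PW = 22.59 + 25.52 + 1.59 + 0.90 = 50.60 ≈ 50.6 mm.
Rainfall = ε × PW = 0.69 × 50.6 = 34.9 mm.

PW ≈ 50.6 mm; rainfall ≈ 34.9 mm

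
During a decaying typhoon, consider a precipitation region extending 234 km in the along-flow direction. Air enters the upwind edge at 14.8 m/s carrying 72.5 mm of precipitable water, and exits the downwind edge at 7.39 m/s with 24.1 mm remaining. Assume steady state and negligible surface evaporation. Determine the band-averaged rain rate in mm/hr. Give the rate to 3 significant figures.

R ≈ 13.8 mm/hr

Column moisture flux per unit crosswind length is F = V × PW.
Inflow: F_in = 14.8 × 72.5 = 1073 mm·m/s
Outflow: F_out = 7.39 × 24.1 = 178.099 mm·m/s
Steady-state rate R = (F_in − F_out)/L = (1073 − 178.099) / 234000 m = 3.824e-03 mm/s.
R = 3.824e-03 × 3600 = 13.8 mm/hr.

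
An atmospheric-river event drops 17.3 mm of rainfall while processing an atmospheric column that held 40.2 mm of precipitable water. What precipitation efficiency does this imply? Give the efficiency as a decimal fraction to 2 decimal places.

ε ≈ 0.43

ε = rainfall / PW = 17.3 / 40.2 = 0.43.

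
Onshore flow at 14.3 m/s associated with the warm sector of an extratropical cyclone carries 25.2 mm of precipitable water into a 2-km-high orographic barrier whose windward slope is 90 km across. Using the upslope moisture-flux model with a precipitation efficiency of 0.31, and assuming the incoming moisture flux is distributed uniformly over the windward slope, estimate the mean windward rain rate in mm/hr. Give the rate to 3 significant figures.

R ≈ 4.47 mm/hr

Incoming column moisture flux per unit ridge length: F = V × PW = 14.3 × 25.2 = 360.36 mm·m/s.
Spread over the 90 km slope with efficiency ε = 0.31: R = ε·F/W = 0.31 × 360.36 / 90000 m = 1.241e-03 mm/s.
R = 1.241e-03 × 3600 = 4.47 mm/hr.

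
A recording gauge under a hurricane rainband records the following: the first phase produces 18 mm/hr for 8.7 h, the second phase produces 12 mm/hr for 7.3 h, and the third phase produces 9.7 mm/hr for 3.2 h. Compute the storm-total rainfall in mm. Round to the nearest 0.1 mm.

total ≈ 275.2 mm

Total = Σ Rᵢ Δtᵢ = 18 × 8.7 + 12 × 7.3 + 9.7 × 3.2
      = 156.6 + 87.6 + 31.04 = 275.2 mm.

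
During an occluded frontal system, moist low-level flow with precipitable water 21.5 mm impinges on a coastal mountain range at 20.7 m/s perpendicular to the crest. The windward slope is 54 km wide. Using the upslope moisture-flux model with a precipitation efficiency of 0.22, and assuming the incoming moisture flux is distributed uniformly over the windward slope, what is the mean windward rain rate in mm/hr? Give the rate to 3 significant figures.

R ≈ 6.53 mm/hr

Incoming column moisture flux per unit ridge length: F = V × PW = 20.7 × 21.5 = 445.05 mm·m/s.
Spread over the 54 km slope with efficiency ε = 0.22: R = ε·F/W = 0.22 × 445.05 / 54000 m = 1.813e-03 mm/s.
R = 1.813e-03 × 3600 = 6.53 mm/hr.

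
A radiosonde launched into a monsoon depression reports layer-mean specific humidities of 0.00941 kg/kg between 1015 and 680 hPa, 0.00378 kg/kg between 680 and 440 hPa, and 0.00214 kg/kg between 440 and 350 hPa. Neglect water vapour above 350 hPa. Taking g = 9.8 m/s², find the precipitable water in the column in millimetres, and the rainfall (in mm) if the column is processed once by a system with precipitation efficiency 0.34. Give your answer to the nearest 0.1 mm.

Precipitable water is the column-integrated vapour mass per unit area: PW = (1/g) Σ q̄ Δp, with q in kg/kg and Δp in Pa (1 kg/m² of water = 1 mm).
Layer 1015–680 hPa: Δp = 335 hPa = 33500 Pa, q̄ = 0.00941 kg/kg → 0.00941 × 33500 / 9.8 = 32.17 mm
Layer 680–440 hPa: Δp = 240 hPa = 24000 Pa, q̄ = 0.00378 kg/kg → 0.00378 × 24000 / 9.8 = 9.26 mm
Layer 440–350 hPa: Δp = 90 hPa = 9000 Pa, q̄ = 0.00214 kg/kg → 0.00214 × 9000 / 9.8 = 1.97 mm
PW = 32.17 + 9.26 + 1.97 = 43.40 ≈ 43.4 mm.
Rainfall = ε × PW = 0.34 × 43.4 = 14.8 mm.

PW ≈ 43.4 mm; rainfall ≈ 14.8 mm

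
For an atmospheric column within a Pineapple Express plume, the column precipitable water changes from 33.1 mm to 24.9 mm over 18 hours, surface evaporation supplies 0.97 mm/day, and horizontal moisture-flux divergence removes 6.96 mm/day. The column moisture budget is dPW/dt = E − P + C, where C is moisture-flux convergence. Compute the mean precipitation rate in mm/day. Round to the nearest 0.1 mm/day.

dPW/dt = (24.9 − 33.1) mm / (18/24 day) = -10.933 mm/day.
P = E + C − dPW/dt = 0.97 + (-6.96) − (-10.933) = 4.9 mm/day.

P ≈ 4.9 mm/day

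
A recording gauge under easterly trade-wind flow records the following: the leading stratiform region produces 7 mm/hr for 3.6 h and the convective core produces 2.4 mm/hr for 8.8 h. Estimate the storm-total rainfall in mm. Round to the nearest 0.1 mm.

total ≈ 46.3 mm

Total = Σ Rᵢ Δtᵢ = 7 × 3.6 + 2.4 × 8.8
      = 25.2 + 21.12 = 46.3 mm.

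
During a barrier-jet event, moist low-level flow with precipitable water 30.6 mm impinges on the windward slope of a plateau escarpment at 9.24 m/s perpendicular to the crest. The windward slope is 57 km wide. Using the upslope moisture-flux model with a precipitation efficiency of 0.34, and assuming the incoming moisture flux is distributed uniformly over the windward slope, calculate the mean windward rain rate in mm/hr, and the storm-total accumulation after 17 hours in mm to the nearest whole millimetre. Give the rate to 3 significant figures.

R ≈ 6.07 mm/hr; total ≈ 103 mm

Incoming column moisture flux per unit ridge length: F = V × PW = 9.24 × 30.6 = 282.744 mm·m/s.
Spread over the 57 km slope with efficiency ε = 0.34: R = ε·F/W = 0.34 × 282.744 / 57000 m = 1.687e-03 mm/s.
R = 1.687e-03 × 3600 = 6.07 mm/hr.
Over 17 h: total = 6.07 × 17 = 103.19 ≈ 103 mm.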